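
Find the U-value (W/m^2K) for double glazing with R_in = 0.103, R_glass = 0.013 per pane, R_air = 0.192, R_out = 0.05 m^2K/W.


Total thermal resistance (series):
  R_total = R_in + R_glass + R_air + R_glass + R_out
  R_total = 0.103 + 0.013 + 0.192 + 0.013 + 0.05 = 0.371 m^2K/W
U-value = 1 / R_total = 1 / 0.371 = 2.695 W/m^2K

2.695 W/m^2K


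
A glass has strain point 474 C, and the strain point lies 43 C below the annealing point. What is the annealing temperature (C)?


T_anneal = T_strain + gap:
  T_anneal = 474 + 43 = 517 C

517 C


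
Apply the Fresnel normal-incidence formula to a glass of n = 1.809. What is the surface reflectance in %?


Fresnel reflectance at normal incidence:
  R = ((n - 1)/(n + 1))^2
  (n - 1)/(n + 1) = (1.809 - 1)/(1.809 + 1) = 0.288003
  R = 0.288003^2 = 0.0829457
  R(%) = 0.0829457 * 100 = 8.295%

8.295%


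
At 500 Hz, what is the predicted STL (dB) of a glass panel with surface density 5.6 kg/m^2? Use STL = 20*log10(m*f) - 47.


Mass law: STL = 20 * log10(m * f) - 47
  m * f = 5.6 * 500 = 2800
  log10(2800) = 3.44716
  STL = 20 * 3.44716 - 47 = 68.9432 - 47 = 21.9 dB

21.9 dB


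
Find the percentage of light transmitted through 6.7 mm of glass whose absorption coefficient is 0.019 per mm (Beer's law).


Beer-Lambert law: T = exp(-alpha * thickness)
  exponent = -0.019 * 6.7 = -0.1273
  T = exp(-0.1273) = 0.8805
  Percentage = 0.8805 * 100 = 88.05%

88.05%


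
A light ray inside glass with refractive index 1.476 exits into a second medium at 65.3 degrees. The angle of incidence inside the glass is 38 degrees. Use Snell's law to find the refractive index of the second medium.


Apply Snell's law: n1 * sin(theta1) = n2 * sin(theta2)
  n2 = n1 * sin(theta1) / sin(theta2)
  sin(38) = 0.615661
  sin(65.3) = 0.908508
  n2 = 1.476 * 0.615661 / 0.908508 = 1.0002

1.0002


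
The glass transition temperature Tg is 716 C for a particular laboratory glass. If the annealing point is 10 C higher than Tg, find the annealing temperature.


The annealing temperature is Tg plus the offset:
  T_anneal = 716 + 10 = 726 C

726 C


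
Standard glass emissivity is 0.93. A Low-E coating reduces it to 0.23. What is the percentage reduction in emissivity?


Percentage reduction = (1 - coated/uncoated) * 100
  Ratio = 0.23 / 0.93 = 0.2473
  Reduction = (1 - 0.2473) * 100 = 75.3%

75.3%


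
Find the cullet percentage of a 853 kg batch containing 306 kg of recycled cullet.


Cullet ratio = (cullet mass / total batch mass) * 100
  Ratio = 306 / 853 * 100 = 35.87%

35.87%


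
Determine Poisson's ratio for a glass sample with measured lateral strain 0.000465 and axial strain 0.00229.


Poisson's ratio: nu = lateral strain / axial strain
  nu = 0.000465 / 0.00229 = 0.2031

0.2031


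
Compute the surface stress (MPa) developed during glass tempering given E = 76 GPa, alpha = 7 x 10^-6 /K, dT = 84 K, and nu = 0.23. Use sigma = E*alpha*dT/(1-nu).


Tempering stress: sigma = E * alpha * dT / (1 - nu)
  E (MPa) = 76 * 1000 = 76000
  Numerator = 76000 * (7 x 10^-6) * 84 = 44.688
  Denominator = 1 - 0.23 = 0.77
  sigma = 44.688 / 0.77 = 58.0 MPa

58.0 MPa


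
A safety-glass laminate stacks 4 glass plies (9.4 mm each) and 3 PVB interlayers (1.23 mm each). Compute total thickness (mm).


Total thickness = glass contribution + PVB contribution
  Glass: 4 * 9.4 = 37.6 mm
  PVB: 3 * 1.23 = 3.69 mm
  Total = 37.6 + 3.69 = 41.29 mm

41.29 mm


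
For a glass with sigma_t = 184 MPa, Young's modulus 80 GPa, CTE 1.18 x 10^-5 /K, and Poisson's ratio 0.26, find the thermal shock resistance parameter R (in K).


Thermal shock resistance: R = sigma * (1 - nu) / (E * alpha)
  Numerator = 184 * (1 - 0.26) = 136.16
  Denominator = 80 * 1000 * (1.18 x 10^-5) = 0.944
  R = 136.16 / 0.944 = 144.2 K

144.2 K


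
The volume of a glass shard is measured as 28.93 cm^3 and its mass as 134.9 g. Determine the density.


Use the definition of density:
  rho = mass / volume
  rho = 134.9 / 28.93 = 4.663 g/cm^3

4.663 g/cm^3


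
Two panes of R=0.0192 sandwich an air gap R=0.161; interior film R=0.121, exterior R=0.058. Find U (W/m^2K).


Total thermal resistance (series):
  R_total = R_in + R_glass + R_air + R_glass + R_out
  R_total = 0.121 + 0.0192 + 0.161 + 0.0192 + 0.058 = 0.3784 m^2K/W
U-value = 1 / R_total = 1 / 0.3784 = 2.643 W/m^2K

2.643 W/m^2K


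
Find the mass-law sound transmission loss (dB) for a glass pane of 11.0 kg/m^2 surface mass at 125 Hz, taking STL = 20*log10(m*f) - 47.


Mass law: STL = 20 * log10(m * f) - 47
  m * f = 11.0 * 125 = 1375
  log10(1375) = 3.1383
  STL = 20 * 3.1383 - 47 = 62.766 - 47 = 15.8 dB

15.8 dB


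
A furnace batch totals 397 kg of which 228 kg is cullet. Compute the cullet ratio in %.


Cullet ratio = (cullet mass / total batch mass) * 100
  Ratio = 228 / 397 * 100 = 57.43%

57.43%


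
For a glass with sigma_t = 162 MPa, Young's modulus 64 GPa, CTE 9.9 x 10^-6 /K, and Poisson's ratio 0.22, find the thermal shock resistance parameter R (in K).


Thermal shock resistance: R = sigma * (1 - nu) / (E * alpha)
  Numerator = 162 * (1 - 0.22) = 126.36
  Denominator = 64 * 1000 * (9.9 x 10^-6) = 0.6336
  R = 126.36 / 0.6336 = 199.4 K

199.4 K


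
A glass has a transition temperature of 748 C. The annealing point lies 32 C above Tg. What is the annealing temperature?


The annealing temperature is Tg plus the offset:
  T_anneal = 748 + 32 = 780 C

780 C


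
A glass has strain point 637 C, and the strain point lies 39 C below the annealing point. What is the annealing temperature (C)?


T_anneal = T_strain + gap:
  T_anneal = 637 + 39 = 676 C

676 C


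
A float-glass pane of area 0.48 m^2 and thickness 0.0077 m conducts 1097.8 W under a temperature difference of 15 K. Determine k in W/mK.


Fourier's law rearranged: k = Q * t / (A * dT)
  Numerator = 1097.8 * 0.0077 = 8.45306
  Denominator = 0.48 * 15 = 7.2
  k = 8.45306 / 7.2 = 1.174 W/mK

1.174 W/mK


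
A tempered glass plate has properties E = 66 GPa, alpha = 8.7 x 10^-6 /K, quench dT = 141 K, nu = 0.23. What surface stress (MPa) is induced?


Tempering stress: sigma = E * alpha * dT / (1 - nu)
  E (MPa) = 66 * 1000 = 66000
  Numerator = 66000 * (8.7 x 10^-6) * 141 = 80.9622
  Denominator = 1 - 0.23 = 0.77
  sigma = 80.9622 / 0.77 = 105.1 MPa

105.1 MPa


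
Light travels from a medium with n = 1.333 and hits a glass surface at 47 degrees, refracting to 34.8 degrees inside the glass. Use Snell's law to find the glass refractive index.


Apply Snell's law: n1 * sin(theta1) = n2 * sin(theta2)
  n2 = n1 * sin(theta1) / sin(theta2)
  sin(47) = 0.731354
  sin(34.8) = 0.570714
  n2 = 1.333 * 0.731354 / 0.570714 = 1.7082

1.7082


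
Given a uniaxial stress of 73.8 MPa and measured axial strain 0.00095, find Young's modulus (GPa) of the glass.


Young's modulus: E = stress / strain
  E = 73.8 MPa / 0.00095 = 77684.21 MPa
Convert to GPa: 77684.21 / 1000 = 77.68 GPa

77.68 GPa


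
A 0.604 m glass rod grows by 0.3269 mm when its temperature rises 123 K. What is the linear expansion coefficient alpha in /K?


Rearrange dL = alpha * L0 * dT for alpha:
  alpha = dL / (L0 * dT)
  alpha = (0.3269 / 1000) / (0.604 * 123) = 0.0000044 /K = 4.4 x 10^-6 /K

4.4 x 10^-6 /K


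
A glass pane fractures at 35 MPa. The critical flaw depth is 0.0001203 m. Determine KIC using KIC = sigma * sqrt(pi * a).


Fracture toughness: KIC = sigma * sqrt(pi * a)
  pi * a = pi * 0.0001203 = 0.000377934
  sqrt(pi * a) = 0.019441
  KIC = 35 * 0.019441 = 0.68 MPa*sqrt(m)

0.68 MPa*sqrt(m)


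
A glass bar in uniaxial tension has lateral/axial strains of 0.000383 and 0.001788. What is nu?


Poisson's ratio: nu = lateral strain / axial strain
  nu = 0.000383 / 0.001788 = 0.2142

0.2142


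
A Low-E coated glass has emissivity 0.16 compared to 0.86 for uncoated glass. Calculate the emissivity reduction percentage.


Percentage reduction = (1 - coated/uncoated) * 100
  Ratio = 0.16 / 0.86 = 0.186
  Reduction = (1 - 0.186) * 100 = 81.4%

81.4%


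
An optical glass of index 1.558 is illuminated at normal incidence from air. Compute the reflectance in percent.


Fresnel reflectance at normal incidence:
  R = ((n - 1)/(n + 1))^2
  (n - 1)/(n + 1) = (1.558 - 1)/(1.558 + 1) = 0.218139
  R = 0.218139^2 = 0.0475846
  R(%) = 0.0475846 * 100 = 4.758%

4.758%


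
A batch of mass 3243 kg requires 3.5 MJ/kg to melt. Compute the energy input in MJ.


Total energy = mass * specific energy
  E = 3243 * 3.5 = 11350.5 MJ

11350.5 MJ


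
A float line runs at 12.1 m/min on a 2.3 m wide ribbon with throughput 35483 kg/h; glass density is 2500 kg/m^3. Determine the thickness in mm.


Ribbon cross-section from mass balance:
  Volume rate = throughput / density = 35483 / 2500 = 14.1932 m^3/h
  thickness = volume rate / (speed * 60 * width), i.e.
  thickness = throughput / (60 * speed * width * density) * 1000
  thickness = 35483 / (60 * 12.1 * 2.3 * 2500) * 1000 = 8.5 mm

8.5 mm


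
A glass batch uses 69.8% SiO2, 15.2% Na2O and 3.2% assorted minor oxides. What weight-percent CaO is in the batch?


Pieces sum to 100%:
  CaO = 100 - (SiO2 + Na2O + others)
  CaO = 100 - (69.8 + 15.2 + 3.2) = 11.8%

11.8%


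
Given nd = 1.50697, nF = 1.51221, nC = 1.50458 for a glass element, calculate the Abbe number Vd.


Abbe number formula: Vd = (nd - 1) / (nF - nC)
  nd - 1 = 1.50697 - 1 = 0.50697
  nF - nC = 1.51221 - 1.50458 = 0.00763
  Vd = 0.50697 / 0.00763 = 66.44

66.44


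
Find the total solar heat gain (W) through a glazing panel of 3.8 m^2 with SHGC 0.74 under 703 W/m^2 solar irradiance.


Solar heat gain: Q = Area * SHGC * Irradiance
  Q = 3.8 * 0.74 * 703 = 1976.8 W

1976.8 W


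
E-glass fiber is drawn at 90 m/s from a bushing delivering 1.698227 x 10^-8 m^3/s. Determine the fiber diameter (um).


Cross-sectional area from continuity:
  A = Q / v = 1.698227 x 10^-8 / 90 = 1.886919 x 10^-10 m^2
Diameter from circular cross-section:
  d = sqrt(4A / pi) * 10^6 (m -> um)
  d = sqrt(4 * 1.886919 x 10^-10 / pi) * 10^6 = 15.5 um

15.5 um


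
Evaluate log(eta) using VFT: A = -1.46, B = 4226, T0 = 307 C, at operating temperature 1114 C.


VFT equation: log(eta) = A + B / (T - T0)
  T - T0 = 1114 - 307 = 807
  B / (T - T0) = 4226 / 807 = 5.237
  log(eta) = -1.46 + 5.237 = 3.777

3.777


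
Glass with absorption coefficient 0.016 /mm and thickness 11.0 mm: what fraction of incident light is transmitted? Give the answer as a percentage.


Beer-Lambert law: T = exp(-alpha * thickness)
  exponent = -0.016 * 11.0 = -0.176
  T = exp(-0.176) = 0.8386
  Percentage = 0.8386 * 100 = 83.86%

83.86%


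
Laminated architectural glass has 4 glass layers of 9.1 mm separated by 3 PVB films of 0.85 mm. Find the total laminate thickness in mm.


Total thickness = glass contribution + PVB contribution
  Glass: 4 * 9.1 = 36.4 mm
  PVB: 3 * 0.85 = 2.55 mm
  Total = 36.4 + 2.55 = 38.95 mm

38.95 mm


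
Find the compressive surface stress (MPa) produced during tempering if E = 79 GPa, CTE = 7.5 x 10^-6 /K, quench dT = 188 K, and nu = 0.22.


Tempering stress: sigma = E * alpha * dT / (1 - nu)
  E (MPa) = 79 * 1000 = 79000
  Numerator = 79000 * (7.5 x 10^-6) * 188 = 111.39
  Denominator = 1 - 0.22 = 0.78
  sigma = 111.39 / 0.78 = 142.8 MPa

142.8 MPa


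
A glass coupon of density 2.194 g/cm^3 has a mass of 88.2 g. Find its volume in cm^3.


Rearrange rho = m / V:
  V = m / rho
  V = 88.2 / 2.194 = 40.201 cm^3

40.201 cm^3


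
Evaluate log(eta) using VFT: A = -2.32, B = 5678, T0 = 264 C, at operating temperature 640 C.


VFT equation: log(eta) = A + B / (T - T0)
  T - T0 = 640 - 264 = 376
  B / (T - T0) = 5678 / 376 = 15.101
  log(eta) = -2.32 + 15.101 = 12.781

12.781


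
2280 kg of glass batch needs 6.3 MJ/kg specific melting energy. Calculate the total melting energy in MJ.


Total energy = mass * specific energy
  E = 2280 * 6.3 = 14364 MJ

14364 MJ


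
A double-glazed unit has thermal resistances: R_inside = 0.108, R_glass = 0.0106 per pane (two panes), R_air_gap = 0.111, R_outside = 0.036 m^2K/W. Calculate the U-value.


Total thermal resistance (series):
  R_total = R_in + R_glass + R_air + R_glass + R_out
  R_total = 0.108 + 0.0106 + 0.111 + 0.0106 + 0.036 = 0.2762 m^2K/W
U-value = 1 / R_total = 1 / 0.2762 = 3.621 W/m^2K

3.621 W/m^2K


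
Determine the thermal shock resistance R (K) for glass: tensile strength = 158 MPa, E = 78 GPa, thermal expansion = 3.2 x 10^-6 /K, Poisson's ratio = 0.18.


Thermal shock resistance: R = sigma * (1 - nu) / (E * alpha)
  Numerator = 158 * (1 - 0.18) = 129.56
  Denominator = 78 * 1000 * (3.2 x 10^-6) = 0.2496
  R = 129.56 / 0.2496 = 519.1 K

519.1 K


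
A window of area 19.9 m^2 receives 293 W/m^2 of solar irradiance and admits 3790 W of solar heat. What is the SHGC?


Rearrange Q = Area * SHGC * Irradiance:
  SHGC = Q / (Area * Irradiance)
  SHGC = 3790 / (19.9 * 293) = 0.65

0.65


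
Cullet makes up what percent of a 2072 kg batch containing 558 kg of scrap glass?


Cullet ratio = (cullet mass / total batch mass) * 100
  Ratio = 558 / 2072 * 100 = 26.93%

26.93%


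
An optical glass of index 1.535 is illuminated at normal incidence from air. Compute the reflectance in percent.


Fresnel reflectance at normal incidence:
  R = ((n - 1)/(n + 1))^2
  (n - 1)/(n + 1) = (1.535 - 1)/(1.535 + 1) = 0.211045
  R = 0.211045^2 = 0.04454
  R(%) = 0.04454 * 100 = 4.454%

4.454%


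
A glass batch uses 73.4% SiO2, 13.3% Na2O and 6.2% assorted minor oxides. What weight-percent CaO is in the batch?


Pieces sum to 100%:
  CaO = 100 - (SiO2 + Na2O + others)
  CaO = 100 - (73.4 + 13.3 + 6.2) = 7.1%

7.1%


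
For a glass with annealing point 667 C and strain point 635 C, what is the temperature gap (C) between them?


Gap = T_anneal - T_strain:
  gap = 667 - 635 = 32 C

32 C


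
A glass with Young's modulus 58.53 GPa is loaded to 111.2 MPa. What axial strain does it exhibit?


Rearrange E = sigma / epsilon:
  epsilon = sigma / E
  E (MPa) = 58.53 * 1000 = 58530
  epsilon = 111.2 / 58530 = 0.0019

0.0019


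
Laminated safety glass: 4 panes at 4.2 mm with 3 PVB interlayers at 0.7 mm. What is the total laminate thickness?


Total thickness = glass contribution + PVB contribution
  Glass: 4 * 4.2 = 16.8 mm
  PVB: 3 * 0.7 = 2.1 mm
  Total = 16.8 + 2.1 = 18.9 mm

18.9 mm


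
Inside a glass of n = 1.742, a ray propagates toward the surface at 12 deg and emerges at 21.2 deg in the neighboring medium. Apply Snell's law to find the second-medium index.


Apply Snell's law: n1 * sin(theta1) = n2 * sin(theta2)
  n2 = n1 * sin(theta1) / sin(theta2)
  sin(12) = 0.207912
  sin(21.2) = 0.361625
  n2 = 1.742 * 0.207912 / 0.361625 = 1.0015

1.0015


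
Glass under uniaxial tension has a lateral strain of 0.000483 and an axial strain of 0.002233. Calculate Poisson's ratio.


Poisson's ratio: nu = lateral strain / axial strain
  nu = 0.000483 / 0.002233 = 0.2163

0.2163


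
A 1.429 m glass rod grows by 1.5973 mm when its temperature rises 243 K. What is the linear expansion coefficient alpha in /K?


Rearrange dL = alpha * L0 * dT for alpha:
  alpha = dL / (L0 * dT)
  alpha = (1.5973 / 1000) / (1.429 * 243) = 0.0000046 /K = 4.6 x 10^-6 /K

4.6 x 10^-6 /K


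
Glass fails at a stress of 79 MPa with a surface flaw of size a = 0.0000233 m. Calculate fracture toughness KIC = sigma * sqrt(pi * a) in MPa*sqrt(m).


Fracture toughness: KIC = sigma * sqrt(pi * a)
  pi * a = pi * 0.0000233 = 0.000073199
  sqrt(pi * a) = 0.008556
  KIC = 79 * 0.008556 = 0.676 MPa*sqrt(m)

0.676 MPa*sqrt(m)


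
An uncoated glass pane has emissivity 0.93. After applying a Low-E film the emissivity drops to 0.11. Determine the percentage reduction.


Percentage reduction = (1 - coated/uncoated) * 100
  Ratio = 0.11 / 0.93 = 0.1183
  Reduction = (1 - 0.1183) * 100 = 88.2%

88.2%


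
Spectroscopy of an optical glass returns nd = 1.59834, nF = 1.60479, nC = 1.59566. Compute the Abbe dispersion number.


Abbe number formula: Vd = (nd - 1) / (nF - nC)
  nd - 1 = 1.59834 - 1 = 0.59834
  nF - nC = 1.60479 - 1.59566 = 0.00913
  Vd = 0.59834 / 0.00913 = 65.54

65.54


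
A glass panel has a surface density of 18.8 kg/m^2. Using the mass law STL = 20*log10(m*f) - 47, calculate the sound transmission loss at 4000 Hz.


Mass law: STL = 20 * log10(m * f) - 47
  m * f = 18.8 * 4000 = 75200
  log10(75200) = 4.87622
  STL = 20 * 4.87622 - 47 = 97.5244 - 47 = 50.5 dB

50.5 dB


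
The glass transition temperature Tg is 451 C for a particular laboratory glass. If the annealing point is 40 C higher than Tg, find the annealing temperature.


The annealing temperature is Tg plus the offset:
  T_anneal = 451 + 40 = 491 C

491 C


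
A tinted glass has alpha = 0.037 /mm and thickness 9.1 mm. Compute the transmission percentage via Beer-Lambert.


Beer-Lambert law: T = exp(-alpha * thickness)
  exponent = -0.037 * 9.1 = -0.3367
  T = exp(-0.3367) = 0.7141
  Percentage = 0.7141 * 100 = 71.41%

71.41%


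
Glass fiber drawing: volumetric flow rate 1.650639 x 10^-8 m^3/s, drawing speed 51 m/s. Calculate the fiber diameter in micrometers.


Cross-sectional area from continuity:
  A = Q / v = 1.650639 x 10^-8 / 51 = 3.236547 x 10^-10 m^2
Diameter from circular cross-section:
  d = sqrt(4A / pi) * 10^6 (m -> um)
  d = sqrt(4 * 3.236547 x 10^-10 / pi) * 10^6 = 20.3 um

20.3 um


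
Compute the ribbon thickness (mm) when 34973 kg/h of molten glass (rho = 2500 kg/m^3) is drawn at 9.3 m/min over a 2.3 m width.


Ribbon cross-section from mass balance:
  Volume rate = throughput / density = 34973 / 2500 = 13.9892 m^3/h
  thickness = volume rate / (speed * 60 * width), i.e.
  thickness = throughput / (60 * speed * width * density) * 1000
  thickness = 34973 / (60 * 9.3 * 2.3 * 2500) * 1000 = 10.9 mm

10.9 mm


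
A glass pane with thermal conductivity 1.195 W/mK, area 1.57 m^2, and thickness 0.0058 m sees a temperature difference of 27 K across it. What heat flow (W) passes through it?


Fourier's law: Q = k * A * dT / t
  Q = 1.195 * 1.57 * 27 / 0.0058
  Q = 50.65605 / 0.0058 = 8733.8 W

8733.8 W


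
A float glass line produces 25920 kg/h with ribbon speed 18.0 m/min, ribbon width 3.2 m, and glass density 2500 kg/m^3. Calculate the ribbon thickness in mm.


Ribbon cross-section from mass balance:
  Volume rate = throughput / density = 25920 / 2500 = 10.368 m^3/h
  thickness = volume rate / (speed * 60 * width), i.e.
  thickness = throughput / (60 * speed * width * density) * 1000
  thickness = 25920 / (60 * 18.0 * 3.2 * 2500) * 1000 = 3.0 mm

3.0 mm


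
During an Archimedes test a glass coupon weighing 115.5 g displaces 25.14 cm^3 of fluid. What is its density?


Use the definition of density:
  rho = mass / volume
  rho = 115.5 / 25.14 = 4.594 g/cm^3

4.594 g/cm^3


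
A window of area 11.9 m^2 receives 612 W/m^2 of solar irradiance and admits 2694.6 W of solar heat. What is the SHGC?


Rearrange Q = Area * SHGC * Irradiance:
  SHGC = Q / (Area * Irradiance)
  SHGC = 2694.6 / (11.9 * 612) = 0.37

0.37


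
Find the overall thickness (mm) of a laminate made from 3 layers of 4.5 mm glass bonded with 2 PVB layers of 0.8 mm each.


Total thickness = glass contribution + PVB contribution
  Glass: 3 * 4.5 = 13.5 mm
  PVB: 2 * 0.8 = 1.6 mm
  Total = 13.5 + 1.6 = 15.1 mm

15.1 mm


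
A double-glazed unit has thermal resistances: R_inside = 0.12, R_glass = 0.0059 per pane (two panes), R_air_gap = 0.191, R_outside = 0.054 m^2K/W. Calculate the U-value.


Total thermal resistance (series):
  R_total = R_in + R_glass + R_air + R_glass + R_out
  R_total = 0.12 + 0.0059 + 0.191 + 0.0059 + 0.054 = 0.3768 m^2K/W
U-value = 1 / R_total = 1 / 0.3768 = 2.654 W/m^2K

2.654 W/m^2K


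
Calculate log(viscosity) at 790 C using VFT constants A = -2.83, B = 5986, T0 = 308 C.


VFT equation: log(eta) = A + B / (T - T0)
  T - T0 = 790 - 308 = 482
  B / (T - T0) = 5986 / 482 = 12.419
  log(eta) = -2.83 + 12.419 = 9.589

9.589


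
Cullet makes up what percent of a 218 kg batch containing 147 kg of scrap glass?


Cullet ratio = (cullet mass / total batch mass) * 100
  Ratio = 147 / 218 * 100 = 67.43%

67.43%


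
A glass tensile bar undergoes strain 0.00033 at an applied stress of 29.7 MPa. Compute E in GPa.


Young's modulus: E = stress / strain
  E = 29.7 MPa / 0.00033 = 90000 MPa
Convert to GPa: 90000 / 1000 = 90.0 GPa

90.0 GPa


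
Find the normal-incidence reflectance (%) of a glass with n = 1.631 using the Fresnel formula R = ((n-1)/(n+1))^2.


Fresnel reflectance at normal incidence:
  R = ((n - 1)/(n + 1))^2
  (n - 1)/(n + 1) = (1.631 - 1)/(1.631 + 1) = 0.239833
  R = 0.239833^2 = 0.0575199
  R(%) = 0.0575199 * 100 = 5.752%

5.752%


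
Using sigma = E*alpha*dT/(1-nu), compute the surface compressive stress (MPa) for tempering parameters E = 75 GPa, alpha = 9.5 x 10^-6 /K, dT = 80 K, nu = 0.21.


Tempering stress: sigma = E * alpha * dT / (1 - nu)
  E (MPa) = 75 * 1000 = 75000
  Numerator = 75000 * (9.5 x 10^-6) * 80 = 57.0
  Denominator = 1 - 0.21 = 0.79
  sigma = 57.0 / 0.79 = 72.2 MPa

72.2 MPa


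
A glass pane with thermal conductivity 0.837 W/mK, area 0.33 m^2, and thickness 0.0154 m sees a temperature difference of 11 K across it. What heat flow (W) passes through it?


Fourier's law: Q = k * A * dT / t
  Q = 0.837 * 0.33 * 11 / 0.0154
  Q = 3.03831 / 0.0154 = 197.3 W

197.3 W


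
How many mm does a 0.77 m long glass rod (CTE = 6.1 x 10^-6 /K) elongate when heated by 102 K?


Thermal expansion formula: dL = alpha * L0 * dT
  dL = (6.1 x 10^-6) * 0.77 * 102 = 0.00047909 m
Convert to mm: 0.00047909 * 1000 = 0.4791 mm

0.4791 mm


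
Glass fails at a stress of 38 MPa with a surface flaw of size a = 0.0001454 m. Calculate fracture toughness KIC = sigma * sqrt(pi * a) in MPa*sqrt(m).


Fracture toughness: KIC = sigma * sqrt(pi * a)
  pi * a = pi * 0.0001454 = 0.000456788
  sqrt(pi * a) = 0.021373
  KIC = 38 * 0.021373 = 0.812 MPa*sqrt(m)

0.812 MPa*sqrt(m)


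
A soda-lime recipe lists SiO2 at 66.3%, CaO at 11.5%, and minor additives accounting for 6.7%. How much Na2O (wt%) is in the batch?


Pieces sum to 100%:
  Na2O = 100 - (SiO2 + CaO + others)
  Na2O = 100 - (66.3 + 11.5 + 6.7) = 15.5%

15.5%


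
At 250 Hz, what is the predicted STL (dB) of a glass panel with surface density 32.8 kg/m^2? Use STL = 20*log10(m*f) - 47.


Mass law: STL = 20 * log10(m * f) - 47
  m * f = 32.8 * 250 = 8200
  log10(8200) = 3.91381
  STL = 20 * 3.91381 - 47 = 78.2762 - 47 = 31.3 dB

31.3 dB


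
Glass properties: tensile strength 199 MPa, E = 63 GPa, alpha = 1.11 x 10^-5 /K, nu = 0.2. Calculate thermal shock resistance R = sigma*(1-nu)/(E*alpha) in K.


Thermal shock resistance: R = sigma * (1 - nu) / (E * alpha)
  Numerator = 199 * (1 - 0.2) = 159.2
  Denominator = 63 * 1000 * (1.11 x 10^-5) = 0.6993
  R = 159.2 / 0.6993 = 227.7 K

227.7 K


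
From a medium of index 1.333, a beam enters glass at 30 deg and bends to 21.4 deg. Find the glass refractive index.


Apply Snell's law: n1 * sin(theta1) = n2 * sin(theta2)
  n2 = n1 * sin(theta1) / sin(theta2)
  sin(30) = 0.5
  sin(21.4) = 0.364877
  n2 = 1.333 * 0.5 / 0.364877 = 1.8266

1.8266


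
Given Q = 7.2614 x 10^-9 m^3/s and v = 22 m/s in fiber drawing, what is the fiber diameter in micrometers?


Cross-sectional area from continuity:
  A = Q / v = 7.2614 x 10^-9 / 22 = 3.300636 x 10^-10 m^2
Diameter from circular cross-section:
  d = sqrt(4A / pi) * 10^6 (m -> um)
  d = sqrt(4 * 3.300636 x 10^-10 / pi) * 10^6 = 20.5 um

20.5 um


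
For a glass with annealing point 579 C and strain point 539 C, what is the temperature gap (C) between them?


Gap = T_anneal - T_strain:
  gap = 579 - 539 = 40 C

40 C


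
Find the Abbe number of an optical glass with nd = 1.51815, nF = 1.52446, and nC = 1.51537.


Abbe number formula: Vd = (nd - 1) / (nF - nC)
  nd - 1 = 1.51815 - 1 = 0.51815
  nF - nC = 1.52446 - 1.51537 = 0.00909
  Vd = 0.51815 / 0.00909 = 57.0

57.0


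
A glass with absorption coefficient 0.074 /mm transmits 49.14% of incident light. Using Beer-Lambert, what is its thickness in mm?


Rearrange T = exp(-alpha * thickness):
  thickness = -ln(T) / alpha
  T = 49.14/100 = 0.4914
  ln(T) = -0.7105
  -ln(T) = 0.7105
  thickness = 0.7105 / 0.074 = 9.6 mm

9.6 mm


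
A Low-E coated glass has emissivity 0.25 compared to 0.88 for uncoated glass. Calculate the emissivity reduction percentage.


Percentage reduction = (1 - coated/uncoated) * 100
  Ratio = 0.25 / 0.88 = 0.2841
  Reduction = (1 - 0.2841) * 100 = 71.6%

71.6%


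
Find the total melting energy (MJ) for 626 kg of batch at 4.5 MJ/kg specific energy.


Total energy = mass * specific energy
  E = 626 * 4.5 = 2817 MJ

2817 MJ


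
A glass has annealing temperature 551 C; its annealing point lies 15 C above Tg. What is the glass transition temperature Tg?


Rearrange T_anneal = Tg + offset for Tg:
  Tg = T_anneal - offset = 551 - 15 = 536 C

536 C


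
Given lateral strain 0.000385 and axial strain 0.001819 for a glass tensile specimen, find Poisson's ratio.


Poisson's ratio: nu = lateral strain / axial strain
  nu = 0.000385 / 0.001819 = 0.2117

0.2117


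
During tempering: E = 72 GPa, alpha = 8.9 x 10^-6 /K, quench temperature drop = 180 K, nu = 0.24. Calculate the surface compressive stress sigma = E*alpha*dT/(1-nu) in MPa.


Tempering stress: sigma = E * alpha * dT / (1 - nu)
  E (MPa) = 72 * 1000 = 72000
  Numerator = 72000 * (8.9 x 10^-6) * 180 = 115.344
  Denominator = 1 - 0.24 = 0.76
  sigma = 115.344 / 0.76 = 151.8 MPa

151.8 MPa


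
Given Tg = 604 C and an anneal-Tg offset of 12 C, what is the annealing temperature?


The annealing temperature is Tg plus the offset:
  T_anneal = 604 + 12 = 616 C

616 C


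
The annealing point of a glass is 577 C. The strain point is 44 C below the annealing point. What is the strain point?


Strain point = annealing point - difference:
  T_strain = 577 - 44 = 533 C

533 C


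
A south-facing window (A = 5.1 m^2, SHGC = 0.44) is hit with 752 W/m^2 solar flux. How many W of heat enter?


Solar heat gain: Q = Area * SHGC * Irradiance
  Q = 5.1 * 0.44 * 752 = 1687.5 W

1687.5 W


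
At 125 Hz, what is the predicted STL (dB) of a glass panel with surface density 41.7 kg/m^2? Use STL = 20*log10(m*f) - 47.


Mass law: STL = 20 * log10(m * f) - 47
  m * f = 41.7 * 125 = 5212.5
  log10(5212.5) = 3.71705
  STL = 20 * 3.71705 - 47 = 74.341 - 47 = 27.3 dB

27.3 dB


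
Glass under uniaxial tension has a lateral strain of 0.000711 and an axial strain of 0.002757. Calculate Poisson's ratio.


Poisson's ratio: nu = lateral strain / axial strain
  nu = 0.000711 / 0.002757 = 0.2579

0.2579


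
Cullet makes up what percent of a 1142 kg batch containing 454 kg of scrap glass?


Cullet ratio = (cullet mass / total batch mass) * 100
  Ratio = 454 / 1142 * 100 = 39.75%

39.75%


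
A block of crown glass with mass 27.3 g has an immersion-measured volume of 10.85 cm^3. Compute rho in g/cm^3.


Use the definition of density:
  rho = mass / volume
  rho = 27.3 / 10.85 = 2.516 g/cm^3

2.516 g/cm^3


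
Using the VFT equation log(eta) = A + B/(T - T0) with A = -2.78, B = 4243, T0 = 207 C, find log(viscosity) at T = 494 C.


VFT equation: log(eta) = A + B / (T - T0)
  T - T0 = 494 - 207 = 287
  B / (T - T0) = 4243 / 287 = 14.784
  log(eta) = -2.78 + 14.784 = 12.004

12.004


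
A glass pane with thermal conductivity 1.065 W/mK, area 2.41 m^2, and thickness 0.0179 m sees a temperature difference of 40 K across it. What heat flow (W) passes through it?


Fourier's law: Q = k * A * dT / t
  Q = 1.065 * 2.41 * 40 / 0.0179
  Q = 102.666 / 0.0179 = 5735.5 W

5735.5 W


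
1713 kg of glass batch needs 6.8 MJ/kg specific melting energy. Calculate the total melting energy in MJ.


Total energy = mass * specific energy
  E = 1713 * 6.8 = 11648.4 MJ

11648.4 MJ


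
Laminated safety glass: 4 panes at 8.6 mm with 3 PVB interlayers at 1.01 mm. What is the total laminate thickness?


Total thickness = glass contribution + PVB contribution
  Glass: 4 * 8.6 = 34.4 mm
  PVB: 3 * 1.01 = 3.03 mm
  Total = 34.4 + 3.03 = 37.43 mm

37.43 mm


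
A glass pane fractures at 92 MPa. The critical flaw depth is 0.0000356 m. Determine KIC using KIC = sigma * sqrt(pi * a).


Fracture toughness: KIC = sigma * sqrt(pi * a)
  pi * a = pi * 0.0000356 = 0.000111841
  sqrt(pi * a) = 0.010575
  KIC = 92 * 0.010575 = 0.973 MPa*sqrt(m)

0.973 MPa*sqrt(m)


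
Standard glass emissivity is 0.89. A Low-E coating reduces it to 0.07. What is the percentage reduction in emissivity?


Percentage reduction = (1 - coated/uncoated) * 100
  Ratio = 0.07 / 0.89 = 0.0787
  Reduction = (1 - 0.0787) * 100 = 92.1%

92.1%


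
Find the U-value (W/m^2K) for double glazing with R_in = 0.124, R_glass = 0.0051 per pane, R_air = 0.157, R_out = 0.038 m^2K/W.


Total thermal resistance (series):
  R_total = R_in + R_glass + R_air + R_glass + R_out
  R_total = 0.124 + 0.0051 + 0.157 + 0.0051 + 0.038 = 0.3292 m^2K/W
U-value = 1 / R_total = 1 / 0.3292 = 3.038 W/m^2K

3.038 W/m^2K


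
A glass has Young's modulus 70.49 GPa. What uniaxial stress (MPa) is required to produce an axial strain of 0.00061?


Rearrange E = sigma / epsilon:
  sigma = E * epsilon
  E (MPa) = 70.49 * 1000 = 70490
  sigma = 70490 * 0.00061 = 43.0 MPa

43.0 MPa


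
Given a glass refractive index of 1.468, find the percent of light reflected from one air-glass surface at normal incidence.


Fresnel reflectance at normal incidence:
  R = ((n - 1)/(n + 1))^2
  (n - 1)/(n + 1) = (1.468 - 1)/(1.468 + 1) = 0.189627
  R = 0.189627^2 = 0.0359584
  R(%) = 0.0359584 * 100 = 3.596%

3.596%


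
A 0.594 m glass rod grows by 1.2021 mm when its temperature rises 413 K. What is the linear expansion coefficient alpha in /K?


Rearrange dL = alpha * L0 * dT for alpha:
  alpha = dL / (L0 * dT)
  alpha = (1.2021 / 1000) / (0.594 * 413) = 0.0000049 /K = 4.9 x 10^-6 /K

4.9 x 10^-6 /K


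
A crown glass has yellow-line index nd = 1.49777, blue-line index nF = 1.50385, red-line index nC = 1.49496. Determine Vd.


Abbe number formula: Vd = (nd - 1) / (nF - nC)
  nd - 1 = 1.49777 - 1 = 0.49777
  nF - nC = 1.50385 - 1.49496 = 0.00889
  Vd = 0.49777 / 0.00889 = 55.99

55.99


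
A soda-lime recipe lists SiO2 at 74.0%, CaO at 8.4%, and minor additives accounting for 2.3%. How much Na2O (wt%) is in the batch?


Pieces sum to 100%:
  Na2O = 100 - (SiO2 + CaO + others)
  Na2O = 100 - (74.0 + 8.4 + 2.3) = 15.3%

15.3%


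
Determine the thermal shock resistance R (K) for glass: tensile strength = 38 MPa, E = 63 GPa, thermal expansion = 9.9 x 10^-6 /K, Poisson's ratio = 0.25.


Thermal shock resistance: R = sigma * (1 - nu) / (E * alpha)
  Numerator = 38 * (1 - 0.25) = 28.5
  Denominator = 63 * 1000 * (9.9 x 10^-6) = 0.6237
  R = 28.5 / 0.6237 = 45.7 K

45.7 K


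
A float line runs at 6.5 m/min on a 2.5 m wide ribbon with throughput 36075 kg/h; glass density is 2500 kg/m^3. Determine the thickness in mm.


Ribbon cross-section from mass balance:
  Volume rate = throughput / density = 36075 / 2500 = 14.43 m^3/h
  thickness = volume rate / (speed * 60 * width), i.e.
  thickness = throughput / (60 * speed * width * density) * 1000
  thickness = 36075 / (60 * 6.5 * 2.5 * 2500) * 1000 = 14.8 mm

14.8 mm


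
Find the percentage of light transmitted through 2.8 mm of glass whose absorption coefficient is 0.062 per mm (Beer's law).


Beer-Lambert law: T = exp(-alpha * thickness)
  exponent = -0.062 * 2.8 = -0.1736
  T = exp(-0.1736) = 0.8406
  Percentage = 0.8406 * 100 = 84.06%

84.06%


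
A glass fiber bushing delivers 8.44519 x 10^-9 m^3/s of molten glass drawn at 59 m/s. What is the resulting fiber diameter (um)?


Cross-sectional area from continuity:
  A = Q / v = 8.44519 x 10^-9 / 59 = 1.431388 x 10^-10 m^2
Diameter from circular cross-section:
  d = sqrt(4A / pi) * 10^6 (m -> um)
  d = sqrt(4 * 1.431388 x 10^-10 / pi) * 10^6 = 13.5 um

13.5 um


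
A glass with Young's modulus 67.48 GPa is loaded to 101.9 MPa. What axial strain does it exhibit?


Rearrange E = sigma / epsilon:
  epsilon = sigma / E
  E (MPa) = 67.48 * 1000 = 67480
  epsilon = 101.9 / 67480 = 0.00151

0.00151


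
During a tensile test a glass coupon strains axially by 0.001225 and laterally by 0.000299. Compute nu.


Poisson's ratio: nu = lateral strain / axial strain
  nu = 0.000299 / 0.001225 = 0.2441

0.2441


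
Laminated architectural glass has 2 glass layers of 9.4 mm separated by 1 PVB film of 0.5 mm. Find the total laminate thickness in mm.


Total thickness = glass contribution + PVB contribution
  Glass: 2 * 9.4 = 18.8 mm
  PVB: 1 * 0.5 = 0.5 mm
  Total = 18.8 + 0.5 = 19.3 mm

19.3 mm


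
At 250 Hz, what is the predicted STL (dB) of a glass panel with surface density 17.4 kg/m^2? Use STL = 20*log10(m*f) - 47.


Mass law: STL = 20 * log10(m * f) - 47
  m * f = 17.4 * 250 = 4350
  log10(4350) = 3.63849
  STL = 20 * 3.63849 - 47 = 72.7698 - 47 = 25.8 dB

25.8 dB


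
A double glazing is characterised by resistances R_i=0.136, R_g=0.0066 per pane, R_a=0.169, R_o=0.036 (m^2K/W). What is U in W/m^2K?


Total thermal resistance (series):
  R_total = R_in + R_glass + R_air + R_glass + R_out
  R_total = 0.136 + 0.0066 + 0.169 + 0.0066 + 0.036 = 0.3542 m^2K/W
U-value = 1 / R_total = 1 / 0.3542 = 2.823 W/m^2K

2.823 W/m^2K


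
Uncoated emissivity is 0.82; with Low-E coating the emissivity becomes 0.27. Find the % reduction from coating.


Percentage reduction = (1 - coated/uncoated) * 100
  Ratio = 0.27 / 0.82 = 0.3293
  Reduction = (1 - 0.3293) * 100 = 67.1%

67.1%


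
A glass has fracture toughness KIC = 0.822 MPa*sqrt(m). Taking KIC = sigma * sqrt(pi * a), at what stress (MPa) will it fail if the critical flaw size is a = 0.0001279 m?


Rearrange KIC = sigma * sqrt(pi * a):
  sigma = KIC / sqrt(pi * a)
  sqrt(pi * 0.0001279) = 0.020045
  sigma = 0.822 / 0.020045 = 41.01 MPa

41.01 MPa


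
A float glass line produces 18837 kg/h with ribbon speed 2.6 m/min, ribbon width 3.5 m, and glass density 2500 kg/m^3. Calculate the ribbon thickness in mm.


Ribbon cross-section from mass balance:
  Volume rate = throughput / density = 18837 / 2500 = 7.5348 m^3/h
  thickness = volume rate / (speed * 60 * width), i.e.
  thickness = throughput / (60 * speed * width * density) * 1000
  thickness = 18837 / (60 * 2.6 * 3.5 * 2500) * 1000 = 13.8 mm

13.8 mm


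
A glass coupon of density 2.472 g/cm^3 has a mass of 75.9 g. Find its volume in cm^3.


Rearrange rho = m / V:
  V = m / rho
  V = 75.9 / 2.472 = 30.704 cm^3

30.704 cm^3


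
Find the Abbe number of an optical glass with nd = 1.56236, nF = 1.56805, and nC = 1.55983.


Abbe number formula: Vd = (nd - 1) / (nF - nC)
  nd - 1 = 1.56236 - 1 = 0.56236
  nF - nC = 1.56805 - 1.55983 = 0.00822
  Vd = 0.56236 / 0.00822 = 68.41

68.41


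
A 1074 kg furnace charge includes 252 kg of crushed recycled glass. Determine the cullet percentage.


Cullet ratio = (cullet mass / total batch mass) * 100
  Ratio = 252 / 1074 * 100 = 23.46%

23.46%


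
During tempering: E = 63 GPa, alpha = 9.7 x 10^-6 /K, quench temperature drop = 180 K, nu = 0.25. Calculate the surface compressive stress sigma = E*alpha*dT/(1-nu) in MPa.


Tempering stress: sigma = E * alpha * dT / (1 - nu)
  E (MPa) = 63 * 1000 = 63000
  Numerator = 63000 * (9.7 x 10^-6) * 180 = 109.998
  Denominator = 1 - 0.25 = 0.75
  sigma = 109.998 / 0.75 = 146.7 MPa

146.7 MPa


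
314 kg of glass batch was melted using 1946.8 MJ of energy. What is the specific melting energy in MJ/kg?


Rearrange E = m * s for s:
  s = E / m
  s = 1946.8 / 314 = 6.2 MJ/kg

6.2 MJ/kg


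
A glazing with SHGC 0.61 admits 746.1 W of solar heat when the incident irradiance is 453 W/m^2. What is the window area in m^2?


Rearrange Q = Area * SHGC * Irradiance:
  Area = Q / (SHGC * Irradiance)
  Area = 746.1 / (0.61 * 453) = 2.7 m^2

2.7 m^2


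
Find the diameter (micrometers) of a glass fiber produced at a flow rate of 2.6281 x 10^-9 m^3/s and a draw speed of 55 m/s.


Cross-sectional area from continuity:
  A = Q / v = 2.6281 x 10^-9 / 55 = 4.778364 x 10^-11 m^2
Diameter from circular cross-section:
  d = sqrt(4A / pi) * 10^6 (m -> um)
  d = sqrt(4 * 4.778364 x 10^-11 / pi) * 10^6 = 7.8 um

7.8 um


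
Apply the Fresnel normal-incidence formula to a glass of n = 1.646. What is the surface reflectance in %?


Fresnel reflectance at normal incidence:
  R = ((n - 1)/(n + 1))^2
  (n - 1)/(n + 1) = (1.646 - 1)/(1.646 + 1) = 0.244142
  R = 0.244142^2 = 0.0596053
  R(%) = 0.0596053 * 100 = 5.961%

5.961%


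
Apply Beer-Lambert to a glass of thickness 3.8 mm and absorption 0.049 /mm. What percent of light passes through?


Beer-Lambert law: T = exp(-alpha * thickness)
  exponent = -0.049 * 3.8 = -0.1862
  T = exp(-0.1862) = 0.8301
  Percentage = 0.8301 * 100 = 83.01%

83.01%


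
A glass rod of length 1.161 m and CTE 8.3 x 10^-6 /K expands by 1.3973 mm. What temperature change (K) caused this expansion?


Rearrange dL = alpha * L0 * dT for dT:
  dT = dL / (alpha * L0)
  dL (m) = 1.3973 / 1000 = 0.0013973
  dT = 0.0013973 / ((8.3 x 10^-6) * 1.161) = 145.0 K

145.0 K


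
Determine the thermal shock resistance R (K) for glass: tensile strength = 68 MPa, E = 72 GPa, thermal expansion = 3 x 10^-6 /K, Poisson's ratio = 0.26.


Thermal shock resistance: R = sigma * (1 - nu) / (E * alpha)
  Numerator = 68 * (1 - 0.26) = 50.32
  Denominator = 72 * 1000 * (3 x 10^-6) = 0.216
  R = 50.32 / 0.216 = 233.0 K

233.0 K


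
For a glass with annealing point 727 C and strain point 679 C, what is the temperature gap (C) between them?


Gap = T_anneal - T_strain:
  gap = 727 - 679 = 48 C

48 C


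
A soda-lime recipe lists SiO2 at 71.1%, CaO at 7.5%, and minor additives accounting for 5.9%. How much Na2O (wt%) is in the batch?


Pieces sum to 100%:
  Na2O = 100 - (SiO2 + CaO + others)
  Na2O = 100 - (71.1 + 7.5 + 5.9) = 15.5%

15.5%


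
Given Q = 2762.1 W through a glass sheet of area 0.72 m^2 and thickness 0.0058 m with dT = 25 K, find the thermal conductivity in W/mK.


Fourier's law rearranged: k = Q * t / (A * dT)
  Numerator = 2762.1 * 0.0058 = 16.02018
  Denominator = 0.72 * 25 = 18.0
  k = 16.02018 / 18.0 = 0.89 W/mK

0.89 W/mK


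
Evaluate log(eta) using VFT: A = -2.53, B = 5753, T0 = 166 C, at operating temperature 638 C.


VFT equation: log(eta) = A + B / (T - T0)
  T - T0 = 638 - 166 = 472
  B / (T - T0) = 5753 / 472 = 12.189
  log(eta) = -2.53 + 12.189 = 9.659

9.659


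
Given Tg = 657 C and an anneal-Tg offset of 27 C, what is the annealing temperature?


The annealing temperature is Tg plus the offset:
  T_anneal = 657 + 27 = 684 C

684 C


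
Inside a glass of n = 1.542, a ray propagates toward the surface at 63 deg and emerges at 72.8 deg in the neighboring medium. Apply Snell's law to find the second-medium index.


Apply Snell's law: n1 * sin(theta1) = n2 * sin(theta2)
  n2 = n1 * sin(theta1) / sin(theta2)
  sin(63) = 0.891007
  sin(72.8) = 0.955278
  n2 = 1.542 * 0.891007 / 0.955278 = 1.4383

1.4383


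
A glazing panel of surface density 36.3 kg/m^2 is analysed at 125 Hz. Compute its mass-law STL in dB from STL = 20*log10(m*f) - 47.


Mass law: STL = 20 * log10(m * f) - 47
  m * f = 36.3 * 125 = 4537.5
  log10(4537.5) = 3.65682
  STL = 20 * 3.65682 - 47 = 73.1364 - 47 = 26.1 dB

26.1 dB


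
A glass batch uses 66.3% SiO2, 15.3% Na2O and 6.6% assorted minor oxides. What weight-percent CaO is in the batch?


Pieces sum to 100%:
  CaO = 100 - (SiO2 + Na2O + others)
  CaO = 100 - (66.3 + 15.3 + 6.6) = 11.8%

11.8%


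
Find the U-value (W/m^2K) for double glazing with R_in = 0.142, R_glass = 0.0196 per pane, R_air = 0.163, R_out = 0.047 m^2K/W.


Total thermal resistance (series):
  R_total = R_in + R_glass + R_air + R_glass + R_out
  R_total = 0.142 + 0.0196 + 0.163 + 0.0196 + 0.047 = 0.3912 m^2K/W
U-value = 1 / R_total = 1 / 0.3912 = 2.556 W/m^2K

2.556 W/m^2K
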